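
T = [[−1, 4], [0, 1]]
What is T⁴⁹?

[[−1, 4], [0, 1]]

T² = I (check: tr T = 0 and det T = −1), so T⁴⁹ = T since 49 is odd.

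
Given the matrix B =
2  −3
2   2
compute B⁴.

[[−92, 48], [−32, −92]]

B² = [[−2, −12], [8, −2]]
B³ = [[−28, −18], [12, −28]]
B⁴ = [[−92, 48], [−32, −92]]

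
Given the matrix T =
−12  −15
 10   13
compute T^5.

[[−582, −825], [550, 793]]

tr T = 1 and det T = −6, so the characteristic polynomial is λ² − (1)λ + (−6) with roots 3 and −2.
Eigenvectors give P = [[1, −3], [−1, 2]] with P⁻¹ = [[−2, −3], [−1, −1]], and T = P·diag(3, −2)·P⁻¹.
Then T^5 = P·diag(243, −32)·P⁻¹ = [[243, 96], [−243, −64]] · [[−2, −3], [−1, −1]] = [[−582, −825], [550, 793]].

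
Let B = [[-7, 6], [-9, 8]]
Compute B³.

[[-19, 18], [-27, 26]]

tr B = 1 and det B = -2, so the characteristic polynomial is λ² − (1)λ + (-2) with roots -1 and 2.
Eigenvectors give P = [[1, -2], [1, -3]] with P⁻¹ = [[3, -2], [1, -1]], and B = P·diag(-1, 2)·P⁻¹.
Then B³ = P·diag(-1, 8)·P⁻¹ = [[-1, -16], [-1, -24]] · [[3, -2], [1, -1]] = [[-19, 18], [-27, 26]].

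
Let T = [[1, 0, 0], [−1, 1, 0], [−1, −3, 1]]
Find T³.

[[1, 0, 0], [−3, 1, 0], [6, −9, 1]]

T = I + N where N = [[0, 0, 0], [−1, 0, 0], [−1, −3, 0]] is strictly lower-triangular, so N³ = 0.
(I + N)³ = I + 3·N + 3·N² = [[1, 0, 0], [−3, 1, 0], [6, −9, 1]].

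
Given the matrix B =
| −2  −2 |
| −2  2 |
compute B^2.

[[8, 0], [0, 8]]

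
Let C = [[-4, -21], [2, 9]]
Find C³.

[[-106, -399], [38, 141]]

tr C = 5 and det C = 6, so the characteristic polynomial is λ² − (5)λ + (6) with roots 3 and 2.
Eigenvectors give P = [[-3, 7], [1, -2]] with P⁻¹ = [[2, 7], [1, 3]], and C = P·diag(3, 2)·P⁻¹.
Then C³ = P·diag(27, 8)·P⁻¹ = [[-81, 56], [27, -16]] · [[2, 7], [1, 3]] = [[-106, -399], [38, 141]].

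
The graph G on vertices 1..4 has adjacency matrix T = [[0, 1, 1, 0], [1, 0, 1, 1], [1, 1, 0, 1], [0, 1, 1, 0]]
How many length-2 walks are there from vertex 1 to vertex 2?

1

The number of length-2 walks from vertex 1 to vertex 2 is entry (1,2) of T², where T is the adjacency matrix.
T² = [[2, 1, 1, 2], [1, 3, 2, 1], [1, 2, 3, 1], [2, 1, 1, 2]]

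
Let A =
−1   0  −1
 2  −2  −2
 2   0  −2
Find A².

[[−1, 0, 3], [−10, 4, 6], [−6, 0, 2]]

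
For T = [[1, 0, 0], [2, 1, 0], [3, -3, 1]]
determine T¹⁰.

[[1, 0, 0], [20, 1, 0], [-240, -30, 1]]

T = I + N where N = [[0, 0, 0], [2, 0, 0], [3, -3, 0]] is strictly lower-triangular, so N³ = 0.
(I + N)¹⁰ = I + 10·N + 45·N² = [[1, 0, 0], [20, 1, 0], [-240, -30, 1]].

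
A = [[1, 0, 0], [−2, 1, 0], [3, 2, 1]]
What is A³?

[[1, 0, 0], [−6, 1, 0], [−3, 6, 1]]

A = I + N where N = [[0, 0, 0], [−2, 0, 0], [3, 2, 0]] is strictly lower-triangular, so N³ = 0.
(I + N)³ = I + 3·N + 3·N² = [[1, 0, 0], [−6, 1, 0], [−3, 6, 1]].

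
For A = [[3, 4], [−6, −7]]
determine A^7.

tr A = −4 and det A = 3, so the characteristic polynomial is λ² − (−4)λ + (3) with roots −1 and −3.
Eigenvectors give P = [[1, 2], [−1, −3]] with P⁻¹ = [[3, 2], [−1, −1]], and A = P·diag(−1, −3)·P⁻¹.
Then A^7 = P·diag(−1, −2187)·P⁻¹ = [[−1, −4374], [1, 6561]] · [[3, 2], [−1, −1]] = [[4371, 4372], [−6558, −6559]].

[[4371, 4372], [−6558, −6559]]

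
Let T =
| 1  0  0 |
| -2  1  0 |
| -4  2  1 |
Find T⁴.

[[1, 0, 0], [-8, 1, 0], [-40, 8, 1]]

T = I + N where N = [[0, 0, 0], [-2, 0, 0], [-4, 2, 0]] is strictly lower-triangular, so N³ = 0.
(I + N)⁴ = I + 4·N + 6·N² = [[1, 0, 0], [-8, 1, 0], [-40, 8, 1]].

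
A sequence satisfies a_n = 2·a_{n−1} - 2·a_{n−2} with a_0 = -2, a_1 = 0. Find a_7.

With companion matrix M = [[2, -2], [1, 0]], [a_n, a_{n−1}]ᵀ = M·[a_{n−1}, a_{n−2}]ᵀ, so [a_7, a_6]ᵀ = M⁶·[a_1, a_0]ᵀ.
M⁶ = [[-8, 16], [-8, 8]], giving [a_7, a_6]ᵀ = [[-32], [-16]].

-32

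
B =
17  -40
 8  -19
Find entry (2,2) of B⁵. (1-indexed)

tr B = -2 and det B = -3, so the characteristic polynomial is λ² − (-2)λ + (-3) with roots -3 and 1.
Eigenvectors give P = [[2, 5], [1, 2]] with P⁻¹ = [[-2, 5], [1, -2]], and B = P·diag(-3, 1)·P⁻¹.
Then B⁵ = P·diag(-243, 1)·P⁻¹ = [[-486, 5], [-243, 2]] · [[-2, 5], [1, -2]] = [[977, -2440], [488, -1219]].

-1219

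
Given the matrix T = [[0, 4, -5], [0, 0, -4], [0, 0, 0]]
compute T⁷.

[[0, 0, 0], [0, 0, 0], [0, 0, 0]]

T is strictly triangular, hence nilpotent: T³ = 0, so T⁷ = 0.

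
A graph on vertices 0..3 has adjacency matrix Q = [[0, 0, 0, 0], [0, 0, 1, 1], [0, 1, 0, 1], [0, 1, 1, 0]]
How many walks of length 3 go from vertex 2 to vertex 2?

The number of length-3 walks from vertex 2 to vertex 2 is entry (2,2) of Q³, where Q is the adjacency matrix.
Q² = [[0, 0, 0, 0], [0, 2, 1, 1], [0, 1, 2, 1], [0, 1, 1, 2]]
Q³ = [[0, 0, 0, 0], [0, 2, 3, 3], [0, 3, 2, 3], [0, 3, 3, 2]]

2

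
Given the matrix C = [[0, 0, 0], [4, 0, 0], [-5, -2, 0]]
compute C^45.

C is strictly triangular, hence nilpotent: C^3 = 0, so C^45 = 0.

[[0, 0, 0], [0, 0, 0], [0, 0, 0]]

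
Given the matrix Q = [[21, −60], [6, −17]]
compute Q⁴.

[[801, −2400], [240, −719]]

tr Q = 4 and det Q = 3, so the characteristic polynomial is λ² − (4)λ + (3) with roots 3 and 1.
Eigenvectors give P = [[10, 3], [3, 1]] with P⁻¹ = [[1, −3], [−3, 10]], and Q = P·diag(3, 1)·P⁻¹.
Then Q⁴ = P·diag(81, 1)·P⁻¹ = [[810, 3], [243, 1]] · [[1, −3], [−3, 10]] = [[801, −2400], [240, −719]].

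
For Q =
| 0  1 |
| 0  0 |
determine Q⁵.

Q is strictly triangular, hence nilpotent: Q² = 0, so Q⁵ = 0.

[[0, 0], [0, 0]]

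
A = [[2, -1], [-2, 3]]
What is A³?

[[22, -21], [-42, 43]]

A² = [[6, -5], [-10, 11]]
A³ = [[22, -21], [-42, 43]]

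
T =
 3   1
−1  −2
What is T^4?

[[63, 11], [−11, 8]]

T^2 = [[8, 1], [−1, 3]]
T^3 = [[23, 6], [−6, −7]]
T^4 = [[63, 11], [−11, 8]]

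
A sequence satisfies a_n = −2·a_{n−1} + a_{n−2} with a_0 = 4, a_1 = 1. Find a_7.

With companion matrix M = [[−2, 1], [1, 0]], [a_n, a_{n−1}]ᵀ = M·[a_{n−1}, a_{n−2}]ᵀ, so [a_7, a_6]ᵀ = M^6·[a_1, a_0]ᵀ.
M^6 = [[169, −70], [−70, 29]], giving [a_7, a_6]ᵀ = [[−111], [46]].

−111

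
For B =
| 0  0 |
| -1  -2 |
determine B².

[[0, 0], [2, 4]]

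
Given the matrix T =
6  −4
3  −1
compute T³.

[[84, −76], [57, −49]]

tr T = 5 and det T = 6, so the characteristic polynomial is λ² − (5)λ + (6) with roots 2 and 3.
Eigenvectors give P = [[1, 4], [1, 3]] with P⁻¹ = [[−3, 4], [1, −1]], and T = P·diag(2, 3)·P⁻¹.
Then T³ = P·diag(8, 27)·P⁻¹ = [[8, 108], [8, 81]] · [[−3, 4], [1, −1]] = [[84, −76], [57, −49]].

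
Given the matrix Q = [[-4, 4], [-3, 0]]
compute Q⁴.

[[-176, 128], [-96, -48]]

Q² = [[4, -16], [12, -12]]
Q³ = [[32, 16], [-12, 48]]
Q⁴ = [[-176, 128], [-96, -48]]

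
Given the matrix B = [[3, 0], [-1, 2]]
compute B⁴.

[[81, 0], [-65, 16]]

tr B = 5 and det B = 6, so the characteristic polynomial is λ² − (5)λ + (6) with roots 3 and 2.
Eigenvectors give P = [[1, 0], [-1, -1]] with P⁻¹ = [[1, 0], [-1, -1]], and B = P·diag(3, 2)·P⁻¹.
Then B⁴ = P·diag(81, 16)·P⁻¹ = [[81, 0], [-81, -16]] · [[1, 0], [-1, -1]] = [[81, 0], [-65, 16]].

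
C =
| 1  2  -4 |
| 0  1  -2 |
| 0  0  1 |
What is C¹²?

[[1, 24, -312], [0, 1, -24], [0, 0, 1]]

C = I + N where N = [[0, 2, -4], [0, 0, -2], [0, 0, 0]] is strictly upper-triangular, so N³ = 0.
(I + N)¹² = I + 12·N + 66·N² = [[1, 24, -312], [0, 1, -24], [0, 0, 1]].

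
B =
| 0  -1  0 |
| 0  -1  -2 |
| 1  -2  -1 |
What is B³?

B² = [[0, 1, 2], [-2, 5, 4], [-1, 3, 5]]
B³ = [[2, -5, -4], [4, -11, -14], [5, -12, -11]]

[[2, -5, -4], [4, -11, -14], [5, -12, -11]]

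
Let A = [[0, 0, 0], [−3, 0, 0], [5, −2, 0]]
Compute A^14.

[[0, 0, 0], [0, 0, 0], [0, 0, 0]]

A is strictly triangular, hence nilpotent: A^3 = 0, so A^14 = 0.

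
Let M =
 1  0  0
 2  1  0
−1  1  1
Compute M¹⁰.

[[1, 0, 0], [20, 1, 0], [80, 10, 1]]

M = I + N where N = [[0, 0, 0], [2, 0, 0], [−1, 1, 0]] is strictly lower-triangular, so N³ = 0.
(I + N)¹⁰ = I + 10·N + 45·N² = [[1, 0, 0], [20, 1, 0], [80, 10, 1]].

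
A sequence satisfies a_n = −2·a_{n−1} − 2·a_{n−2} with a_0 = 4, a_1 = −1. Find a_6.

24

With companion matrix C = [[−2, −2], [1, 0]], [a_n, a_{n−1}]ᵀ = C·[a_{n−1}, a_{n−2}]ᵀ, so [a_6, a_5]ᵀ = C⁵·[a_1, a_0]ᵀ.
C⁵ = [[8, 8], [−4, 0]], giving [a_6, a_5]ᵀ = [[24], [4]].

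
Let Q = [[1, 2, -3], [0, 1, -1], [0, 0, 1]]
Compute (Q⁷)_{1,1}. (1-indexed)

1

Q = I + N where N = [[0, 2, -3], [0, 0, -1], [0, 0, 0]] is strictly upper-triangular, so N³ = 0.
(I + N)⁷ = I + 7·N + 21·N² = [[1, 14, -63], [0, 1, -7], [0, 0, 1]].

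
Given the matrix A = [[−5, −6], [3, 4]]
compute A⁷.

tr A = −1 and det A = −2, so the characteristic polynomial is λ² − (−1)λ + (−2) with roots 1 and −2.
Eigenvectors give P = [[−1, −2], [1, 1]] with P⁻¹ = [[1, 2], [−1, −1]], and A = P·diag(1, −2)·P⁻¹.
Then A⁷ = P·diag(1, −128)·P⁻¹ = [[−1, 256], [1, −128]] · [[1, 2], [−1, −1]] = [[−257, −258], [129, 130]].

[[−257, −258], [129, 130]]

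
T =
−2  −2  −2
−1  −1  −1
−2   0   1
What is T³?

[[−34, −26, −22], [−17, −13, −11], [−18, −8, −3]]

T² = [[10, 6, 4], [5, 3, 2], [2, 4, 5]]
T³ = [[−34, −26, −22], [−17, −13, −11], [−18, −8, −3]]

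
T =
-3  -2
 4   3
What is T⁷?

[[-3, -2], [4, 3]]

T² = I (check: tr T = 0 and det T = -1), so T⁷ = T since 7 is odd.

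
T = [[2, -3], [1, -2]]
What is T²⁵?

T² = I (check: tr T = 0 and det T = -1), so T²⁵ = T since 25 is odd.

[[2, -3], [1, -2]]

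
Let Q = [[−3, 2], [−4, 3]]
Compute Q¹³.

[[−3, 2], [−4, 3]]

Q² = I (check: tr Q = 0 and det Q = −1), so Q¹³ = Q since 13 is odd.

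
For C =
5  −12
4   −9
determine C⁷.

[[6557, −13116], [4372, −8745]]

tr C = −4 and det C = 3, so the characteristic polynomial is λ² − (−4)λ + (3) with roots −1 and −3.
Eigenvectors give P = [[2, −3], [1, −2]] with P⁻¹ = [[2, −3], [1, −2]], and C = P·diag(−1, −3)·P⁻¹.
Then C⁷ = P·diag(−1, −2187)·P⁻¹ = [[−2, 6561], [−1, 4374]] · [[2, −3], [1, −2]] = [[6557, −13116], [4372, −8745]].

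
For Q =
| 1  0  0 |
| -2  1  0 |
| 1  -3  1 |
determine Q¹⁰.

Q = I + N where N = [[0, 0, 0], [-2, 0, 0], [1, -3, 0]] is strictly lower-triangular, so N³ = 0.
(I + N)¹⁰ = I + 10·N + 45·N² = [[1, 0, 0], [-20, 1, 0], [280, -30, 1]].

[[1, 0, 0], [-20, 1, 0], [280, -30, 1]]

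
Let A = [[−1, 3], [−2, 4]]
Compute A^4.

[[−29, 45], [−30, 46]]

tr A = 3 and det A = 2, so the characteristic polynomial is λ² − (3)λ + (2) with roots 2 and 1.
Eigenvectors give P = [[1, 3], [1, 2]] with P⁻¹ = [[−2, 3], [1, −1]], and A = P·diag(2, 1)·P⁻¹.
Then A^4 = P·diag(16, 1)·P⁻¹ = [[16, 3], [16, 2]] · [[−2, 3], [1, −1]] = [[−29, 45], [−30, 46]].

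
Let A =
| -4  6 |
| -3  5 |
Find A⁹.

tr A = 1 and det A = -2, so the characteristic polynomial is λ² − (1)λ + (-2) with roots 2 and -1.
Eigenvectors give P = [[1, -2], [1, -1]] with P⁻¹ = [[-1, 2], [-1, 1]], and A = P·diag(2, -1)·P⁻¹.
Then A⁹ = P·diag(512, -1)·P⁻¹ = [[512, 2], [512, 1]] · [[-1, 2], [-1, 1]] = [[-514, 1026], [-513, 1025]].

[[-514, 1026], [-513, 1025]]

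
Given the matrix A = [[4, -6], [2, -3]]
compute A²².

[[4, -6], [2, -3]]

A² = A (a projection; rank 1, trace 1), so A²² = A.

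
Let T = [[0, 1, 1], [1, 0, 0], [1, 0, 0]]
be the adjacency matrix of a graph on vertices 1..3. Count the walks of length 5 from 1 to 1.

0

The number of length-5 walks from vertex 1 to vertex 1 is entry (1,1) of T^5, where T is the adjacency matrix.
T^2 = [[2, 0, 0], [0, 1, 1], [0, 1, 1]]
T^3 = [[0, 2, 2], [2, 0, 0], [2, 0, 0]]
T^4 = [[4, 0, 0], [0, 2, 2], [0, 2, 2]]
T^5 = [[0, 4, 4], [4, 0, 0], [4, 0, 0]]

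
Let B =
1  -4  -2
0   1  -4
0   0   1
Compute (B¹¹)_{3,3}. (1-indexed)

1

B = I + N where N = [[0, -4, -2], [0, 0, -4], [0, 0, 0]] is strictly upper-triangular, so N³ = 0.
(I + N)¹¹ = I + 11·N + 55·N² = [[1, -44, 858], [0, 1, -44], [0, 0, 1]].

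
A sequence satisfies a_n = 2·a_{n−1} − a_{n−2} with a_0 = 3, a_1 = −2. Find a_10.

With companion matrix Q = [[2, −1], [1, 0]], [a_n, a_{n−1}]ᵀ = Q·[a_{n−1}, a_{n−2}]ᵀ, so [a_10, a_9]ᵀ = Q^9·[a_1, a_0]ᵀ.
Q^9 = [[10, −9], [9, −8]], giving [a_10, a_9]ᵀ = [[−47], [−42]].

−47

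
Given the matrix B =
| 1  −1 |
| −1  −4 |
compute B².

[[2, 3], [3, 17]]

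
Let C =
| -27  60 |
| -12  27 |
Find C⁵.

tr C = 0 and det C = -9, so the characteristic polynomial is λ² − (0)λ + (-9) with roots 3 and -3.
Eigenvectors give P = [[2, 5], [1, 2]] with P⁻¹ = [[-2, 5], [1, -2]], and C = P·diag(3, -3)·P⁻¹.
Then C⁵ = P·diag(243, -243)·P⁻¹ = [[486, -1215], [243, -486]] · [[-2, 5], [1, -2]] = [[-2187, 4860], [-972, 2187]].

[[-2187, 4860], [-972, 2187]]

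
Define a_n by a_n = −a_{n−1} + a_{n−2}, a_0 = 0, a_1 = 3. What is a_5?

15

With companion matrix M = [[−1, 1], [1, 0]], [a_n, a_{n−1}]ᵀ = M·[a_{n−1}, a_{n−2}]ᵀ, so [a_5, a_4]ᵀ = M⁴·[a_1, a_0]ᵀ.
M⁴ = [[5, −3], [−3, 2]], giving [a_5, a_4]ᵀ = [[15], [−9]].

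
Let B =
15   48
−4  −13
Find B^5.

tr B = 2 and det B = −3, so the characteristic polynomial is λ² − (2)λ + (−3) with roots −1 and 3.
Eigenvectors give P = [[3, −4], [−1, 1]] with P⁻¹ = [[−1, −4], [−1, −3]], and B = P·diag(−1, 3)·P⁻¹.
Then B^5 = P·diag(−1, 243)·P⁻¹ = [[−3, −972], [1, 243]] · [[−1, −4], [−1, −3]] = [[975, 2928], [−244, −733]].

[[975, 2928], [−244, −733]]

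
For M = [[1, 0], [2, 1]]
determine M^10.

[[1, 0], [20, 1]]

M = I + N where N = [[0, 0], [2, 0]] is strictly lower-triangular, so N^2 = 0.
(I + N)^10 = I + 10·N = [[1, 0], [20, 1]].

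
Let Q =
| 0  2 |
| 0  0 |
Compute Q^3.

[[0, 0], [0, 0]]

Q is strictly triangular, hence nilpotent: Q^2 = 0, so Q^3 = 0.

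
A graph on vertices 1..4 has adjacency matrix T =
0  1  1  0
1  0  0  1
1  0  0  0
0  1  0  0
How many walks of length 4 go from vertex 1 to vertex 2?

The number of length-4 walks from vertex 1 to vertex 2 is entry (1,2) of T⁴, where T is the adjacency matrix.
T² = [[2, 0, 0, 1], [0, 2, 1, 0], [0, 1, 1, 0], [1, 0, 0, 1]]
T³ = [[0, 3, 2, 0], [3, 0, 0, 2], [2, 0, 0, 1], [0, 2, 1, 0]]
T⁴ = [[5, 0, 0, 3], [0, 5, 3, 0], [0, 3, 2, 0], [3, 0, 0, 2]]

0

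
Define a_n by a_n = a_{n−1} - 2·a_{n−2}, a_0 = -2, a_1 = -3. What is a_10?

With companion matrix M = [[1, -2], [1, 0]], [a_n, a_{n−1}]ᵀ = M·[a_{n−1}, a_{n−2}]ᵀ, so [a_10, a_9]ᵀ = M^9·[a_1, a_0]ᵀ.
M^9 = [[-11, 34], [-17, 6]], giving [a_10, a_9]ᵀ = [[-35], [39]].

-35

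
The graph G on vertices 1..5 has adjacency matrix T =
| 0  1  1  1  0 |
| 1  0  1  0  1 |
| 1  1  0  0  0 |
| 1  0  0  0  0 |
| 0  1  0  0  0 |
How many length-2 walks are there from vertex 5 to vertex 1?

1

The number of length-2 walks from vertex 5 to vertex 1 is entry (5,1) of T^2, where T is the adjacency matrix.
T^2 = [[3, 1, 1, 0, 1], [1, 3, 1, 1, 0], [1, 1, 2, 1, 1], [0, 1, 1, 1, 0], [1, 0, 1, 0, 1]]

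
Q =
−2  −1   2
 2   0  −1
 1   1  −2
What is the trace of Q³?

Q² = [[4, 4, −7], [−5, −3, 6], [−2, −3, 5]]
Q³ = [[−7, −11, 18], [10, 11, −19], [3, 7, −11]]

−7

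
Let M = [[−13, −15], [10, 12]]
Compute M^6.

[[2059, 1995], [−1330, −1266]]

tr M = −1 and det M = −6, so the characteristic polynomial is λ² − (−1)λ + (−6) with roots −3 and 2.
Eigenvectors give P = [[3, −1], [−2, 1]] with P⁻¹ = [[1, 1], [2, 3]], and M = P·diag(−3, 2)·P⁻¹.
Then M^6 = P·diag(729, 64)·P⁻¹ = [[2187, −64], [−1458, 64]] · [[1, 1], [2, 3]] = [[2059, 1995], [−1330, −1266]].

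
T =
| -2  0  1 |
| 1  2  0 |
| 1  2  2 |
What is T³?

[[-8, 4, 5], [5, 10, 2], [9, 26, 12]]

T² = [[5, 2, 0], [0, 4, 1], [2, 8, 5]]
T³ = [[-8, 4, 5], [5, 10, 2], [9, 26, 12]]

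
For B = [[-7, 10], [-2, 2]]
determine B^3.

[[-103, 190], [-38, 68]]

tr B = -5 and det B = 6, so the characteristic polynomial is λ² − (-5)λ + (6) with roots -2 and -3.
Eigenvectors give P = [[2, 5], [1, 2]] with P⁻¹ = [[-2, 5], [1, -2]], and B = P·diag(-2, -3)·P⁻¹.
Then B^3 = P·diag(-8, -27)·P⁻¹ = [[-16, -135], [-8, -54]] · [[-2, 5], [1, -2]] = [[-103, 190], [-38, 68]].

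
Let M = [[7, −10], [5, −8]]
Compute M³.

tr M = −1 and det M = −6, so the characteristic polynomial is λ² − (−1)λ + (−6) with roots −3 and 2.
Eigenvectors give P = [[−1, −2], [−1, −1]] with P⁻¹ = [[1, −2], [−1, 1]], and M = P·diag(−3, 2)·P⁻¹.
Then M³ = P·diag(−27, 8)·P⁻¹ = [[27, −16], [27, −8]] · [[1, −2], [−1, 1]] = [[43, −70], [35, −62]].

[[43, −70], [35, −62]]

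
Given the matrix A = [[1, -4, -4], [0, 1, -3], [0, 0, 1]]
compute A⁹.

A = I + N where N = [[0, -4, -4], [0, 0, -3], [0, 0, 0]] is strictly upper-triangular, so N³ = 0.
(I + N)⁹ = I + 9·N + 36·N² = [[1, -36, 396], [0, 1, -27], [0, 0, 1]].

[[1, -36, 396], [0, 1, -27], [0, 0, 1]]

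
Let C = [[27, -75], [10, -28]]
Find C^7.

[[11703, -34725], [4630, -13762]]

tr C = -1 and det C = -6, so the characteristic polynomial is λ² − (-1)λ + (-6) with roots 2 and -3.
Eigenvectors give P = [[3, -5], [1, -2]] with P⁻¹ = [[2, -5], [1, -3]], and C = P·diag(2, -3)·P⁻¹.
Then C^7 = P·diag(128, -2187)·P⁻¹ = [[384, 10935], [128, 4374]] · [[2, -5], [1, -3]] = [[11703, -34725], [4630, -13762]].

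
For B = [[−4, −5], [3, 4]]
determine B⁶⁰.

[[1, 0], [0, 1]]

B² = I (check: tr B = 0 and det B = −1), so B⁶⁰ = I since 60 is even.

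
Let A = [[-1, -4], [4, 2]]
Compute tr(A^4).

337

A^2 = [[-15, -4], [4, -12]]
A^3 = [[-1, 52], [-52, -40]]
A^4 = [[209, 108], [-108, 128]]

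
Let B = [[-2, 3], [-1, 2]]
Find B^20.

B² = I (check: tr B = 0 and det B = -1), so B^20 = I since 20 is even.

[[1, 0], [0, 1]]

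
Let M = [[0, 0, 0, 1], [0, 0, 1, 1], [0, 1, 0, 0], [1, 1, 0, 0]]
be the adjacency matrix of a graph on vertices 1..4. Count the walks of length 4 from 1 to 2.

The number of length-4 walks from vertex 1 to vertex 2 is entry (1,2) of M⁴, where M is the adjacency matrix.
M² = [[1, 1, 0, 0], [1, 2, 0, 0], [0, 0, 1, 1], [0, 0, 1, 2]]
M³ = [[0, 0, 1, 2], [0, 0, 2, 3], [1, 2, 0, 0], [2, 3, 0, 0]]
M⁴ = [[2, 3, 0, 0], [3, 5, 0, 0], [0, 0, 2, 3], [0, 0, 3, 5]]

3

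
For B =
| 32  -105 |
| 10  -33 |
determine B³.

tr B = -1 and det B = -6, so the characteristic polynomial is λ² − (-1)λ + (-6) with roots 2 and -3.
Eigenvectors give P = [[-7, 3], [-2, 1]] with P⁻¹ = [[-1, 3], [-2, 7]], and B = P·diag(2, -3)·P⁻¹.
Then B³ = P·diag(8, -27)·P⁻¹ = [[-56, -81], [-16, -27]] · [[-1, 3], [-2, 7]] = [[218, -735], [70, -237]].

[[218, -735], [70, -237]]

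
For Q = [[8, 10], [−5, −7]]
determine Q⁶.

[[1394, 1330], [−665, −601]]

tr Q = 1 and det Q = −6, so the characteristic polynomial is λ² − (1)λ + (−6) with roots 3 and −2.
Eigenvectors give P = [[−2, 1], [1, −1]] with P⁻¹ = [[−1, −1], [−1, −2]], and Q = P·diag(3, −2)·P⁻¹.
Then Q⁶ = P·diag(729, 64)·P⁻¹ = [[−1458, 64], [729, −64]] · [[−1, −1], [−1, −2]] = [[1394, 1330], [−665, −601]].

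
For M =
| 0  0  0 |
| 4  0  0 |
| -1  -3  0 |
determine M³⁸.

[[0, 0, 0], [0, 0, 0], [0, 0, 0]]

M is strictly triangular, hence nilpotent: M³ = 0, so M³⁸ = 0.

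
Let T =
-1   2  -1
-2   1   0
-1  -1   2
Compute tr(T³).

T² = [[-2, 1, -1], [0, -3, 2], [1, -5, 5]]
T³ = [[1, -2, 0], [4, -5, 4], [4, -8, 9]]

5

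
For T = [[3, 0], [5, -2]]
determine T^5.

[[243, 0], [275, -32]]

tr T = 1 and det T = -6, so the characteristic polynomial is λ² − (1)λ + (-6) with roots -2 and 3.
Eigenvectors give P = [[0, 1], [-1, 1]] with P⁻¹ = [[1, -1], [1, 0]], and T = P·diag(-2, 3)·P⁻¹.
Then T^5 = P·diag(-32, 243)·P⁻¹ = [[0, 243], [32, 243]] · [[1, -1], [1, 0]] = [[243, 0], [275, -32]].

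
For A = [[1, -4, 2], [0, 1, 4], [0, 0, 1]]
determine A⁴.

A = I + N where N = [[0, -4, 2], [0, 0, 4], [0, 0, 0]] is strictly upper-triangular, so N³ = 0.
(I + N)⁴ = I + 4·N + 6·N² = [[1, -16, -88], [0, 1, 16], [0, 0, 1]].

[[1, -16, -88], [0, 1, 16], [0, 0, 1]]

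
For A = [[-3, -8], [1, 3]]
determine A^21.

[[-3, -8], [1, 3]]

A² = I (check: tr A = 0 and det A = -1), so A^21 = A since 21 is odd.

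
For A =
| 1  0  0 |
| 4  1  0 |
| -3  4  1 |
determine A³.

[[1, 0, 0], [12, 1, 0], [39, 12, 1]]

A = I + N where N = [[0, 0, 0], [4, 0, 0], [-3, 4, 0]] is strictly lower-triangular, so N³ = 0.
(I + N)³ = I + 3·N + 3·N² = [[1, 0, 0], [12, 1, 0], [39, 12, 1]].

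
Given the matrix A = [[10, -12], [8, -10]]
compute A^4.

[[16, 0], [0, 16]]

tr A = 0 and det A = -4, so the characteristic polynomial is λ² − (0)λ + (-4) with roots -2 and 2.
Eigenvectors give P = [[1, 3], [1, 2]] with P⁻¹ = [[-2, 3], [1, -1]], and A = P·diag(-2, 2)·P⁻¹.
Then A^4 = P·diag(16, 16)·P⁻¹ = [[16, 48], [16, 32]] · [[-2, 3], [1, -1]] = [[16, 0], [0, 16]].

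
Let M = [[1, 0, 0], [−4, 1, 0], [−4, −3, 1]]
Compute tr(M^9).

M = I + N where N = [[0, 0, 0], [−4, 0, 0], [−4, −3, 0]] is strictly lower-triangular, so N^3 = 0.
(I + N)^9 = I + 9·N + 36·N^2 = [[1, 0, 0], [−36, 1, 0], [396, −27, 1]].

3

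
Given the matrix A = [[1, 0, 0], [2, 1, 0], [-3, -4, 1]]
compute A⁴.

[[1, 0, 0], [8, 1, 0], [-60, -16, 1]]

A = I + N where N = [[0, 0, 0], [2, 0, 0], [-3, -4, 0]] is strictly lower-triangular, so N³ = 0.
(I + N)⁴ = I + 4·N + 6·N² = [[1, 0, 0], [8, 1, 0], [-60, -16, 1]].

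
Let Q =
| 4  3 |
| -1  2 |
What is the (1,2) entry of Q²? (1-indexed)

18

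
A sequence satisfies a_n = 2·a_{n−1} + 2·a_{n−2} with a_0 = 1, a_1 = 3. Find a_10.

24960

With companion matrix M = [[2, 2], [1, 0]], [a_n, a_{n−1}]ᵀ = M·[a_{n−1}, a_{n−2}]ᵀ, so [a_10, a_9]ᵀ = M⁹·[a_1, a_0]ᵀ.
M⁹ = [[6688, 4896], [2448, 1792]], giving [a_10, a_9]ᵀ = [[24960], [9136]].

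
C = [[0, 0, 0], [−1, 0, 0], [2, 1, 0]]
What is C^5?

C is strictly triangular, hence nilpotent: C^3 = 0, so C^5 = 0.

[[0, 0, 0], [0, 0, 0], [0, 0, 0]]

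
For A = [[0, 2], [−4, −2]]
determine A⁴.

[[32, 48], [−96, −16]]

A² = [[−8, −4], [8, −4]]
A³ = [[16, −8], [16, 24]]
A⁴ = [[32, 48], [−96, −16]]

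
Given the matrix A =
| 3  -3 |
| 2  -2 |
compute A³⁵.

A² = A (a projection; rank 1, trace 1), so A³⁵ = A.

[[3, -3], [2, -2]]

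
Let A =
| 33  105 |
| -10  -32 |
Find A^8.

[[44391, 132405], [-12610, -37574]]

tr A = 1 and det A = -6, so the characteristic polynomial is λ² − (1)λ + (-6) with roots 3 and -2.
Eigenvectors give P = [[7, -3], [-2, 1]] with P⁻¹ = [[1, 3], [2, 7]], and A = P·diag(3, -2)·P⁻¹.
Then A^8 = P·diag(6561, 256)·P⁻¹ = [[45927, -768], [-13122, 256]] · [[1, 3], [2, 7]] = [[44391, 132405], [-12610, -37574]].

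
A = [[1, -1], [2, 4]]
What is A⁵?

tr A = 5 and det A = 6, so the characteristic polynomial is λ² − (5)λ + (6) with roots 2 and 3.
Eigenvectors give P = [[-1, -1], [1, 2]] with P⁻¹ = [[-2, -1], [1, 1]], and A = P·diag(2, 3)·P⁻¹.
Then A⁵ = P·diag(32, 243)·P⁻¹ = [[-32, -243], [32, 486]] · [[-2, -1], [1, 1]] = [[-179, -211], [422, 454]].

[[-179, -211], [422, 454]]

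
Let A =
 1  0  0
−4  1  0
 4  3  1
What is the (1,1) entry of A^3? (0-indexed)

A = I + N where N = [[0, 0, 0], [−4, 0, 0], [4, 3, 0]] is strictly lower-triangular, so N^3 = 0.
(I + N)^3 = I + 3·N + 3·N^2 = [[1, 0, 0], [−12, 1, 0], [−24, 9, 1]].

1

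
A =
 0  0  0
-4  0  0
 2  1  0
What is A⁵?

[[0, 0, 0], [0, 0, 0], [0, 0, 0]]

A is strictly triangular, hence nilpotent: A³ = 0, so A⁵ = 0.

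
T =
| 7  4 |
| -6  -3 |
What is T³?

tr T = 4 and det T = 3, so the characteristic polynomial is λ² − (4)λ + (3) with roots 3 and 1.
Eigenvectors give P = [[-1, -2], [1, 3]] with P⁻¹ = [[-3, -2], [1, 1]], and T = P·diag(3, 1)·P⁻¹.
Then T³ = P·diag(27, 1)·P⁻¹ = [[-27, -2], [27, 3]] · [[-3, -2], [1, 1]] = [[79, 52], [-78, -51]].

[[79, 52], [-78, -51]]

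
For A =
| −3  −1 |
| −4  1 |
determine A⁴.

A² = [[13, 2], [8, 5]]
A³ = [[−47, −11], [−44, −3]]
A⁴ = [[185, 36], [144, 41]]

[[185, 36], [144, 41]]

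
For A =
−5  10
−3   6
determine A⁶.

[[−5, 10], [−3, 6]]

A² = A (a projection; rank 1, trace 1), so A⁶ = A.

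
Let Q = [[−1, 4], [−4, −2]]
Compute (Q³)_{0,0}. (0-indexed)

63

Q² = [[−15, −12], [12, −12]]
Q³ = [[63, −36], [36, 72]]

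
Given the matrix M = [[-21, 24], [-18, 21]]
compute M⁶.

[[729, 0], [0, 729]]

tr M = 0 and det M = -9, so the characteristic polynomial is λ² − (0)λ + (-9) with roots 3 and -3.
Eigenvectors give P = [[1, -4], [1, -3]] with P⁻¹ = [[-3, 4], [-1, 1]], and M = P·diag(3, -3)·P⁻¹.
Then M⁶ = P·diag(729, 729)·P⁻¹ = [[729, -2916], [729, -2187]] · [[-3, 4], [-1, 1]] = [[729, 0], [0, 729]].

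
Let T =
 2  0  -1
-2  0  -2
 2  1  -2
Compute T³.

T² = [[2, -1, 0], [-8, -2, 6], [-2, -2, 0]]
T³ = [[6, 0, 0], [0, 6, 0], [0, 0, 6]]

[[6, 0, 0], [0, 6, 0], [0, 0, 6]]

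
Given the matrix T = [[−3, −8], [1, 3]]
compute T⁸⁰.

[[1, 0], [0, 1]]

T² = I (check: tr T = 0 and det T = −1), so T⁸⁰ = I since 80 is even.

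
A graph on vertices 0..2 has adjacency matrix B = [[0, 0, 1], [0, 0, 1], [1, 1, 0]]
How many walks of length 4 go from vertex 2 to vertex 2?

4

The number of length-4 walks from vertex 2 to vertex 2 is entry (2,2) of B^4, where B is the adjacency matrix.
B^2 = [[1, 1, 0], [1, 1, 0], [0, 0, 2]]
B^3 = [[0, 0, 2], [0, 0, 2], [2, 2, 0]]
B^4 = [[2, 2, 0], [2, 2, 0], [0, 0, 4]]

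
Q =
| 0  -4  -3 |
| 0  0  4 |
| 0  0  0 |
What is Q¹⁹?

Q is strictly triangular, hence nilpotent: Q³ = 0, so Q¹⁹ = 0.

[[0, 0, 0], [0, 0, 0], [0, 0, 0]]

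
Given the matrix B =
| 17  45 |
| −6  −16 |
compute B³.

tr B = 1 and det B = −2, so the characteristic polynomial is λ² − (1)λ + (−2) with roots −1 and 2.
Eigenvectors give P = [[−5, −3], [2, 1]] with P⁻¹ = [[1, 3], [−2, −5]], and B = P·diag(−1, 2)·P⁻¹.
Then B³ = P·diag(−1, 8)·P⁻¹ = [[5, −24], [−2, 8]] · [[1, 3], [−2, −5]] = [[53, 135], [−18, −46]].

[[53, 135], [−18, −46]]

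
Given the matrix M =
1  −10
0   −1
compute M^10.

[[1, 0], [0, 1]]

M² = I (check: tr M = 0 and det M = −1), so M^10 = I since 10 is even.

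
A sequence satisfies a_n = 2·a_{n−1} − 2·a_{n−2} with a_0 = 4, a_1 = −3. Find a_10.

−224

With companion matrix Q = [[2, −2], [1, 0]], [a_n, a_{n−1}]ᵀ = Q·[a_{n−1}, a_{n−2}]ᵀ, so [a_10, a_9]ᵀ = Q^9·[a_1, a_0]ᵀ.
Q^9 = [[32, −32], [16, 0]], giving [a_10, a_9]ᵀ = [[−224], [−48]].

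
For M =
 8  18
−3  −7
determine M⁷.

[[386, 774], [−129, −259]]

tr M = 1 and det M = −2, so the characteristic polynomial is λ² − (1)λ + (−2) with roots −1 and 2.
Eigenvectors give P = [[2, −3], [−1, 1]] with P⁻¹ = [[−1, −3], [−1, −2]], and M = P·diag(−1, 2)·P⁻¹.
Then M⁷ = P·diag(−1, 128)·P⁻¹ = [[−2, −384], [1, 128]] · [[−1, −3], [−1, −2]] = [[386, 774], [−129, −259]].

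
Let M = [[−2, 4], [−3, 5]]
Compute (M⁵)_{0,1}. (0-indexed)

124

tr M = 3 and det M = 2, so the characteristic polynomial is λ² − (3)λ + (2) with roots 1 and 2.
Eigenvectors give P = [[4, 1], [3, 1]] with P⁻¹ = [[1, −1], [−3, 4]], and M = P·diag(1, 2)·P⁻¹.
Then M⁵ = P·diag(1, 32)·P⁻¹ = [[4, 32], [3, 32]] · [[1, −1], [−3, 4]] = [[−92, 124], [−93, 125]].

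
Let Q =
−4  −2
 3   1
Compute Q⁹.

tr Q = −3 and det Q = 2, so the characteristic polynomial is λ² − (−3)λ + (2) with roots −1 and −2.
Eigenvectors give P = [[−2, 1], [3, −1]] with P⁻¹ = [[1, 1], [3, 2]], and Q = P·diag(−1, −2)·P⁻¹.
Then Q⁹ = P·diag(−1, −512)·P⁻¹ = [[2, −512], [−3, 512]] · [[1, 1], [3, 2]] = [[−1534, −1022], [1533, 1021]].

[[−1534, −1022], [1533, 1021]]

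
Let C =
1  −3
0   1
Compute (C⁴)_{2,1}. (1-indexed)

0

C = I + N where N = [[0, −3], [0, 0]] is strictly upper-triangular, so N² = 0.
(I + N)⁴ = I + 4·N = [[1, −12], [0, 1]].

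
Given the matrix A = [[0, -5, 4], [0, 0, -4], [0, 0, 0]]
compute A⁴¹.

[[0, 0, 0], [0, 0, 0], [0, 0, 0]]

A is strictly triangular, hence nilpotent: A³ = 0, so A⁴¹ = 0.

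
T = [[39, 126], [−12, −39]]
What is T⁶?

tr T = 0 and det T = −9, so the characteristic polynomial is λ² − (0)λ + (−9) with roots 3 and −3.
Eigenvectors give P = [[7, −3], [−2, 1]] with P⁻¹ = [[1, 3], [2, 7]], and T = P·diag(3, −3)·P⁻¹.
Then T⁶ = P·diag(729, 729)·P⁻¹ = [[5103, −2187], [−1458, 729]] · [[1, 3], [2, 7]] = [[729, 0], [0, 729]].

[[729, 0], [0, 729]]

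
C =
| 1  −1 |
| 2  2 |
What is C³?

C² = [[−1, −3], [6, 2]]
C³ = [[−7, −5], [10, −2]]

[[−7, −5], [10, −2]]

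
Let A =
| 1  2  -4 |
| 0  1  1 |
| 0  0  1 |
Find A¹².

[[1, 24, 84], [0, 1, 12], [0, 0, 1]]

A = I + N where N = [[0, 2, -4], [0, 0, 1], [0, 0, 0]] is strictly upper-triangular, so N³ = 0.
(I + N)¹² = I + 12·N + 66·N² = [[1, 24, 84], [0, 1, 12], [0, 0, 1]].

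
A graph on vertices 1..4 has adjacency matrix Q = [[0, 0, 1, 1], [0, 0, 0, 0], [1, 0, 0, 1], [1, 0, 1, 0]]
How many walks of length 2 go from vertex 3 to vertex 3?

The number of length-2 walks from vertex 3 to vertex 3 is entry (3,3) of Q², where Q is the adjacency matrix.
Q² = [[2, 0, 1, 1], [0, 0, 0, 0], [1, 0, 2, 1], [1, 0, 1, 2]]

2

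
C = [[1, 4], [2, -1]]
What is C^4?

C^2 = [[9, 0], [0, 9]]
C^3 = [[9, 36], [18, -9]]
C^4 = [[81, 0], [0, 81]]

[[81, 0], [0, 81]]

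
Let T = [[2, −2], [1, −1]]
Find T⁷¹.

[[2, −2], [1, −1]]

T² = T (a projection; rank 1, trace 1), so T⁷¹ = T.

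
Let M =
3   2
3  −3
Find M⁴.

M² = [[15, 0], [0, 15]]
M³ = [[45, 30], [45, −45]]
M⁴ = [[225, 0], [0, 225]]

[[225, 0], [0, 225]]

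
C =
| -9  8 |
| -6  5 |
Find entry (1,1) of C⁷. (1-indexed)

-8745

tr C = -4 and det C = 3, so the characteristic polynomial is λ² − (-4)λ + (3) with roots -3 and -1.
Eigenvectors give P = [[4, 1], [3, 1]] with P⁻¹ = [[1, -1], [-3, 4]], and C = P·diag(-3, -1)·P⁻¹.
Then C⁷ = P·diag(-2187, -1)·P⁻¹ = [[-8748, -1], [-6561, -1]] · [[1, -1], [-3, 4]] = [[-8745, 8744], [-6558, 6557]].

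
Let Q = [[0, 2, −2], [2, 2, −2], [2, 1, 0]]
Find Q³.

[[−4, 0, −4], [−4, 4, −12], [0, 10, −16]]

Q² = [[0, 2, −4], [0, 6, −8], [2, 6, −6]]
Q³ = [[−4, 0, −4], [−4, 4, −12], [0, 10, −16]]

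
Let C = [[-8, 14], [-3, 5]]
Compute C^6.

tr C = -3 and det C = 2, so the characteristic polynomial is λ² − (-3)λ + (2) with roots -2 and -1.
Eigenvectors give P = [[7, 2], [3, 1]] with P⁻¹ = [[1, -2], [-3, 7]], and C = P·diag(-2, -1)·P⁻¹.
Then C^6 = P·diag(64, 1)·P⁻¹ = [[448, 2], [192, 1]] · [[1, -2], [-3, 7]] = [[442, -882], [189, -377]].

[[442, -882], [189, -377]]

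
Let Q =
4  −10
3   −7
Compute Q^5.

[[154, −310], [93, −187]]

tr Q = −3 and det Q = 2, so the characteristic polynomial is λ² − (−3)λ + (2) with roots −1 and −2.
Eigenvectors give P = [[2, −5], [1, −3]] with P⁻¹ = [[3, −5], [1, −2]], and Q = P·diag(−1, −2)·P⁻¹.
Then Q^5 = P·diag(−1, −32)·P⁻¹ = [[−2, 160], [−1, 96]] · [[3, −5], [1, −2]] = [[154, −310], [93, −187]].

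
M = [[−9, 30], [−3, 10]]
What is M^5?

[[−9, 30], [−3, 10]]

M² = M (a projection; rank 1, trace 1), so M^5 = M.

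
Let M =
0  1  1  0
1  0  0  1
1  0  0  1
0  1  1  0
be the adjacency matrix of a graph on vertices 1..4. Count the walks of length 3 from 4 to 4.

The number of length-3 walks from vertex 4 to vertex 4 is entry (4,4) of M³, where M is the adjacency matrix.
M² = [[2, 0, 0, 2], [0, 2, 2, 0], [0, 2, 2, 0], [2, 0, 0, 2]]
M³ = [[0, 4, 4, 0], [4, 0, 0, 4], [4, 0, 0, 4], [0, 4, 4, 0]]

0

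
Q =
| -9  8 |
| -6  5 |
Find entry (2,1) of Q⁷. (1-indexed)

-6558

tr Q = -4 and det Q = 3, so the characteristic polynomial is λ² − (-4)λ + (3) with roots -3 and -1.
Eigenvectors give P = [[4, -1], [3, -1]] with P⁻¹ = [[1, -1], [3, -4]], and Q = P·diag(-3, -1)·P⁻¹.
Then Q⁷ = P·diag(-2187, -1)·P⁻¹ = [[-8748, 1], [-6561, 1]] · [[1, -1], [3, -4]] = [[-8745, 8744], [-6558, 6557]].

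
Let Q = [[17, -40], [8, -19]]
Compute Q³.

tr Q = -2 and det Q = -3, so the characteristic polynomial is λ² − (-2)λ + (-3) with roots -3 and 1.
Eigenvectors give P = [[2, -5], [1, -2]] with P⁻¹ = [[-2, 5], [-1, 2]], and Q = P·diag(-3, 1)·P⁻¹.
Then Q³ = P·diag(-27, 1)·P⁻¹ = [[-54, -5], [-27, -2]] · [[-2, 5], [-1, 2]] = [[113, -280], [56, -139]].

[[113, -280], [56, -139]]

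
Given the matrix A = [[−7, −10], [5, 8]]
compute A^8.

tr A = 1 and det A = −6, so the characteristic polynomial is λ² − (1)λ + (−6) with roots 3 and −2.
Eigenvectors give P = [[−1, 2], [1, −1]] with P⁻¹ = [[1, 2], [1, 1]], and A = P·diag(3, −2)·P⁻¹.
Then A^8 = P·diag(6561, 256)·P⁻¹ = [[−6561, 512], [6561, −256]] · [[1, 2], [1, 1]] = [[−6049, −12610], [6305, 12866]].

[[−6049, −12610], [6305, 12866]]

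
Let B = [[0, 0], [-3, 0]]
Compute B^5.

B is strictly triangular, hence nilpotent: B^2 = 0, so B^5 = 0.

[[0, 0], [0, 0]]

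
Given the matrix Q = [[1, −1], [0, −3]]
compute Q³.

[[1, −7], [0, −27]]

Q² = [[1, 2], [0, 9]]
Q³ = [[1, −7], [0, −27]]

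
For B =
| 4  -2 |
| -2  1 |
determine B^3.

B^2 = [[20, -10], [-10, 5]]
B^3 = [[100, -50], [-50, 25]]

[[100, -50], [-50, 25]]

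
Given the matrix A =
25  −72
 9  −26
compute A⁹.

tr A = −1 and det A = −2, so the characteristic polynomial is λ² − (−1)λ + (−2) with roots 1 and −2.
Eigenvectors give P = [[3, −8], [1, −3]] with P⁻¹ = [[3, −8], [1, −3]], and A = P·diag(1, −2)·P⁻¹.
Then A⁹ = P·diag(1, −512)·P⁻¹ = [[3, 4096], [1, 1536]] · [[3, −8], [1, −3]] = [[4105, −12312], [1539, −4616]].

[[4105, −12312], [1539, −4616]]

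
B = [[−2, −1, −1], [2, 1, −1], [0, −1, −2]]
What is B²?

[[2, 2, 5], [−2, 0, −1], [−2, 1, 5]]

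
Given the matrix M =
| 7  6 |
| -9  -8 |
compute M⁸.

[[-509, -510], [765, 766]]

tr M = -1 and det M = -2, so the characteristic polynomial is λ² − (-1)λ + (-2) with roots -2 and 1.
Eigenvectors give P = [[-2, -1], [3, 1]] with P⁻¹ = [[1, 1], [-3, -2]], and M = P·diag(-2, 1)·P⁻¹.
Then M⁸ = P·diag(256, 1)·P⁻¹ = [[-512, -1], [768, 1]] · [[1, 1], [-3, -2]] = [[-509, -510], [765, 766]].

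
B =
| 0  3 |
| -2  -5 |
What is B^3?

tr B = -5 and det B = 6, so the characteristic polynomial is λ² − (-5)λ + (6) with roots -3 and -2.
Eigenvectors give P = [[1, 3], [-1, -2]] with P⁻¹ = [[-2, -3], [1, 1]], and B = P·diag(-3, -2)·P⁻¹.
Then B^3 = P·diag(-27, -8)·P⁻¹ = [[-27, -24], [27, 16]] · [[-2, -3], [1, 1]] = [[30, 57], [-38, -65]].

[[30, 57], [-38, -65]]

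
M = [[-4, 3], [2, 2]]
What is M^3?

[[-100, 54], [36, 8]]

M^2 = [[22, -6], [-4, 10]]
M^3 = [[-100, 54], [36, 8]]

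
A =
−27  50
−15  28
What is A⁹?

[[−101487, 201950], [−60585, 120658]]

tr A = 1 and det A = −6, so the characteristic polynomial is λ² − (1)λ + (−6) with roots −2 and 3.
Eigenvectors give P = [[2, −5], [1, −3]] with P⁻¹ = [[3, −5], [1, −2]], and A = P·diag(−2, 3)·P⁻¹.
Then A⁹ = P·diag(−512, 19683)·P⁻¹ = [[−1024, −98415], [−512, −59049]] · [[3, −5], [1, −2]] = [[−101487, 201950], [−60585, 120658]].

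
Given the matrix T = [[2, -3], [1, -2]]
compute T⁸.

[[1, 0], [0, 1]]

T² = I (check: tr T = 0 and det T = -1), so T⁸ = I since 8 is even.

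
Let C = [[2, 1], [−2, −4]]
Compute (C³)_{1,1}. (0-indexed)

C² = [[2, −2], [4, 14]]
C³ = [[8, 10], [−20, −52]]

−52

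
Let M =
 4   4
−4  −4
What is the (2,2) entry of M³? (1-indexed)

0

M² = [[0, 0], [0, 0]]
M³ = [[0, 0], [0, 0]]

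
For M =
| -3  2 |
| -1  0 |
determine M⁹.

[[-1023, 1022], [-511, 510]]

tr M = -3 and det M = 2, so the characteristic polynomial is λ² − (-3)λ + (2) with roots -2 and -1.
Eigenvectors give P = [[-2, 1], [-1, 1]] with P⁻¹ = [[-1, 1], [-1, 2]], and M = P·diag(-2, -1)·P⁻¹.
Then M⁹ = P·diag(-512, -1)·P⁻¹ = [[1024, -1], [512, -1]] · [[-1, 1], [-1, 2]] = [[-1023, 1022], [-511, 510]].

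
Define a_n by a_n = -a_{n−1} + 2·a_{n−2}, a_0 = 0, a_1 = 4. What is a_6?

-84

With companion matrix C = [[-1, 2], [1, 0]], [a_n, a_{n−1}]ᵀ = C·[a_{n−1}, a_{n−2}]ᵀ, so [a_6, a_5]ᵀ = C⁵·[a_1, a_0]ᵀ.
C⁵ = [[-21, 22], [11, -10]], giving [a_6, a_5]ᵀ = [[-84], [44]].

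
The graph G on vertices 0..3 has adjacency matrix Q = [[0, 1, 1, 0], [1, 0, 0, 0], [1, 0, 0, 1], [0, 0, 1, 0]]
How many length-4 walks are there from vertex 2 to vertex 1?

The number of length-4 walks from vertex 2 to vertex 1 is entry (2,1) of Q⁴, where Q is the adjacency matrix.
Q² = [[2, 0, 0, 1], [0, 1, 1, 0], [0, 1, 2, 0], [1, 0, 0, 1]]
Q³ = [[0, 2, 3, 0], [2, 0, 0, 1], [3, 0, 0, 2], [0, 1, 2, 0]]
Q⁴ = [[5, 0, 0, 3], [0, 2, 3, 0], [0, 3, 5, 0], [3, 0, 0, 2]]

3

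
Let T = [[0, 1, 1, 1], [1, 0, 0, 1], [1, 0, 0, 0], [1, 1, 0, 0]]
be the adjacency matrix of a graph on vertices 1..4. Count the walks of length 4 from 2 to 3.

4

The number of length-4 walks from vertex 2 to vertex 3 is entry (2,3) of T^4, where T is the adjacency matrix.
T^2 = [[3, 1, 0, 1], [1, 2, 1, 1], [0, 1, 1, 1], [1, 1, 1, 2]]
T^3 = [[2, 4, 3, 4], [4, 2, 1, 3], [3, 1, 0, 1], [4, 3, 1, 2]]
T^4 = [[11, 6, 2, 6], [6, 7, 4, 6], [2, 4, 3, 4], [6, 6, 4, 7]]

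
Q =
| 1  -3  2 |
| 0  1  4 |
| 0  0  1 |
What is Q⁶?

Q = I + N where N = [[0, -3, 2], [0, 0, 4], [0, 0, 0]] is strictly upper-triangular, so N³ = 0.
(I + N)⁶ = I + 6·N + 15·N² = [[1, -18, -168], [0, 1, 24], [0, 0, 1]].

[[1, -18, -168], [0, 1, 24], [0, 0, 1]]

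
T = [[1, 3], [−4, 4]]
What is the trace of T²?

−7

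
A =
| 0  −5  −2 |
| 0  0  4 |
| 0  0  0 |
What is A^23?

[[0, 0, 0], [0, 0, 0], [0, 0, 0]]

A is strictly triangular, hence nilpotent: A^3 = 0, so A^23 = 0.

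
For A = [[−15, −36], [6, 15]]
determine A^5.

tr A = 0 and det A = −9, so the characteristic polynomial is λ² − (0)λ + (−9) with roots −3 and 3.
Eigenvectors give P = [[−3, −2], [1, 1]] with P⁻¹ = [[−1, −2], [1, 3]], and A = P·diag(−3, 3)·P⁻¹.
Then A^5 = P·diag(−243, 243)·P⁻¹ = [[729, −486], [−243, 243]] · [[−1, −2], [1, 3]] = [[−1215, −2916], [486, 1215]].

[[−1215, −2916], [486, 1215]]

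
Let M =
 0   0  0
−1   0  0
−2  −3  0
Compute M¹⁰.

M is strictly triangular, hence nilpotent: M³ = 0, so M¹⁰ = 0.

[[0, 0, 0], [0, 0, 0], [0, 0, 0]]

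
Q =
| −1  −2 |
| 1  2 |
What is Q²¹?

Q² = Q (a projection; rank 1, trace 1), so Q²¹ = Q.

[[−1, −2], [1, 2]]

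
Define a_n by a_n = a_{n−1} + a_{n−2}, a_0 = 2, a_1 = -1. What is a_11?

With companion matrix M = [[1, 1], [1, 0]], [a_n, a_{n−1}]ᵀ = M·[a_{n−1}, a_{n−2}]ᵀ, so [a_11, a_10]ᵀ = M¹⁰·[a_1, a_0]ᵀ.
M¹⁰ = [[89, 55], [55, 34]], giving [a_11, a_10]ᵀ = [[21], [13]].

21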